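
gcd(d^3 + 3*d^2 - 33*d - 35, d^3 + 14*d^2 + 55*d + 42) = d^2 + 8*d + 7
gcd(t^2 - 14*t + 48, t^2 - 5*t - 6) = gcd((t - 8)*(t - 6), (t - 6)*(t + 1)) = t - 6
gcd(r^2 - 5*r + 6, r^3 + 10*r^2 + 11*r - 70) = r - 2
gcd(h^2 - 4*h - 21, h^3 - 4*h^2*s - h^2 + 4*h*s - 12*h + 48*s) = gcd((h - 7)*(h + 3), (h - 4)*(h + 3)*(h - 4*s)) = h + 3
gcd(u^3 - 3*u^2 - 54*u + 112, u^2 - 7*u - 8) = u - 8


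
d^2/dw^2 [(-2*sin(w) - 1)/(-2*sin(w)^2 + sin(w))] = (-8*sin(w)^2 - 20*sin(w) + 22 + 23/sin(w) - 12/sin(w)^2 + 2/sin(w)^3)/(2*sin(w) - 1)^3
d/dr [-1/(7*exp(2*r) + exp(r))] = (14*exp(r) + 1)*exp(-r)/(7*exp(r) + 1)^2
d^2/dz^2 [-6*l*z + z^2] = 2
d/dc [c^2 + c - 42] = 2*c + 1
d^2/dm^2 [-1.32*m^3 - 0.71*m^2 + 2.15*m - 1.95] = -7.92*m - 1.42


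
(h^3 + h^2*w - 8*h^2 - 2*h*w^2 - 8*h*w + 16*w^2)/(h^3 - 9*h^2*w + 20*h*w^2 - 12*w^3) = (h^2 + 2*h*w - 8*h - 16*w)/(h^2 - 8*h*w + 12*w^2)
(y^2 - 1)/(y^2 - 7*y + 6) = (y + 1)/(y - 6)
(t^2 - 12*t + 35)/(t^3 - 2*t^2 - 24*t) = (-t^2 + 12*t - 35)/(t*(-t^2 + 2*t + 24))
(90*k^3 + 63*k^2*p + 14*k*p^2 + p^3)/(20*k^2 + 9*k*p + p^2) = (18*k^2 + 9*k*p + p^2)/(4*k + p)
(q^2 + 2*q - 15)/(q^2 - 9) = (q + 5)/(q + 3)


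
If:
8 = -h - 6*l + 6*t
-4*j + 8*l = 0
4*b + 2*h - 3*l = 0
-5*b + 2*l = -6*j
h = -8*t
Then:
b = 896/47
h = -1312/47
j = 640/47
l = 320/47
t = 164/47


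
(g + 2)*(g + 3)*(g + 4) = g^3 + 9*g^2 + 26*g + 24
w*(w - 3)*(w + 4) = w^3 + w^2 - 12*w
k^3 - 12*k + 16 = (k - 2)^2*(k + 4)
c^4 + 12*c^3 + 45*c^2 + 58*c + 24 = (c + 1)^2*(c + 4)*(c + 6)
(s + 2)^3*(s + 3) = s^4 + 9*s^3 + 30*s^2 + 44*s + 24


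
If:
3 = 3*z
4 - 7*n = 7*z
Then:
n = -3/7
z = 1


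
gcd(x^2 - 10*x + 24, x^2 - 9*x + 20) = x - 4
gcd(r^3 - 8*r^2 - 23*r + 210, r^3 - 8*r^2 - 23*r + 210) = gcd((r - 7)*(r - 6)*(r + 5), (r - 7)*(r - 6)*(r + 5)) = r^3 - 8*r^2 - 23*r + 210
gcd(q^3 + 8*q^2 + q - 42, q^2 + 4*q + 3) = q + 3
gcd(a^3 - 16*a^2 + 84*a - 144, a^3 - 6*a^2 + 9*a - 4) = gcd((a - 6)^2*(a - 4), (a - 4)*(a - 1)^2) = a - 4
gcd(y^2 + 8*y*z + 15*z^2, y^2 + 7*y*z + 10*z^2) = y + 5*z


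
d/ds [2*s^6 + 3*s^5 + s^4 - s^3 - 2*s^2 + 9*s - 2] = 12*s^5 + 15*s^4 + 4*s^3 - 3*s^2 - 4*s + 9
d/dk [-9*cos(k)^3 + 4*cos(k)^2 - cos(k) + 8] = (27*cos(k)^2 - 8*cos(k) + 1)*sin(k)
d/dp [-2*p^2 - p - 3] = -4*p - 1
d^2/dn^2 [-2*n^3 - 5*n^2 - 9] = -12*n - 10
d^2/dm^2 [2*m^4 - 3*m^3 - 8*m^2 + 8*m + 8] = 24*m^2 - 18*m - 16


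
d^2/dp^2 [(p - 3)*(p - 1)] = 2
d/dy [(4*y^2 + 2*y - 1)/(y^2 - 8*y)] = 2*(-17*y^2 + y - 4)/(y^2*(y^2 - 16*y + 64))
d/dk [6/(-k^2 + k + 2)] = 6*(2*k - 1)/(-k^2 + k + 2)^2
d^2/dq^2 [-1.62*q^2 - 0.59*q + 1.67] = -3.24000000000000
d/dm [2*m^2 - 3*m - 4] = 4*m - 3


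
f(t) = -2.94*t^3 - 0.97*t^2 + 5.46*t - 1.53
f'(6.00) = -323.70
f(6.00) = -638.73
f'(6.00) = -323.70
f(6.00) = -638.73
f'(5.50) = -272.02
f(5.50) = -489.98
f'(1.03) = -5.90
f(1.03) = -0.15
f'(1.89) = -29.71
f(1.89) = -14.52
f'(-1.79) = -19.33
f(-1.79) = 2.45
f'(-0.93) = -0.36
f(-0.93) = -5.08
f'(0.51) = 2.18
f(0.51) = 0.61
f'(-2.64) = -50.89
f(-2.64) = 31.39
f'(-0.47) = 4.42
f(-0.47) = -4.01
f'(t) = -8.82*t^2 - 1.94*t + 5.46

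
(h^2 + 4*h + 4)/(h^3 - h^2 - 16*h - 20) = 1/(h - 5)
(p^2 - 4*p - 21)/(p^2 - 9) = (p - 7)/(p - 3)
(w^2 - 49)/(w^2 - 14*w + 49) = (w + 7)/(w - 7)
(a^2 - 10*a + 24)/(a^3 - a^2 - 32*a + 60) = (a^2 - 10*a + 24)/(a^3 - a^2 - 32*a + 60)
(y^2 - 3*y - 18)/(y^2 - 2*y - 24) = (y + 3)/(y + 4)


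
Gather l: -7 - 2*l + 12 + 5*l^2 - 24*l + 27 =5*l^2 - 26*l + 32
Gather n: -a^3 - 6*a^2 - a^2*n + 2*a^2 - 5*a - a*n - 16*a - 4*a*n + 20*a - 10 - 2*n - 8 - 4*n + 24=-a^3 - 4*a^2 - a + n*(-a^2 - 5*a - 6) + 6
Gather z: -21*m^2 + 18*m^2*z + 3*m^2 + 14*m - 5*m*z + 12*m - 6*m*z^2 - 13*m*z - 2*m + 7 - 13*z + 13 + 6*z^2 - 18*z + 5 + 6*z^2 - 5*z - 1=-18*m^2 + 24*m + z^2*(12 - 6*m) + z*(18*m^2 - 18*m - 36) + 24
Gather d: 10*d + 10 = 10*d + 10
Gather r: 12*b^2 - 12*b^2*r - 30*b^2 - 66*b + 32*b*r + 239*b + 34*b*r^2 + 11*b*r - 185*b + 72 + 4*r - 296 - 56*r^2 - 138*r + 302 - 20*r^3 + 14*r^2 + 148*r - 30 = -18*b^2 - 12*b - 20*r^3 + r^2*(34*b - 42) + r*(-12*b^2 + 43*b + 14) + 48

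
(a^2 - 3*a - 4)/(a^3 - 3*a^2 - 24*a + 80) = (a + 1)/(a^2 + a - 20)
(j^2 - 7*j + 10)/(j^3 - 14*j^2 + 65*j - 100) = (j - 2)/(j^2 - 9*j + 20)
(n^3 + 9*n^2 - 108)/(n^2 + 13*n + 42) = (n^2 + 3*n - 18)/(n + 7)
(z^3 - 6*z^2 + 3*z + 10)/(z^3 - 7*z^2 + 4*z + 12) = (z - 5)/(z - 6)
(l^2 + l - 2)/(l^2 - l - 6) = (l - 1)/(l - 3)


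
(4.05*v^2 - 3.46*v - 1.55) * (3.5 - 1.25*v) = -5.0625*v^3 + 18.5*v^2 - 10.1725*v - 5.425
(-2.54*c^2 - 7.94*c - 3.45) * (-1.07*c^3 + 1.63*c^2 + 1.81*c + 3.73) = 2.7178*c^5 + 4.3556*c^4 - 13.8481*c^3 - 29.4691*c^2 - 35.8607*c - 12.8685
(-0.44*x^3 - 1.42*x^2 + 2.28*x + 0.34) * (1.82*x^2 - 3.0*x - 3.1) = -0.8008*x^5 - 1.2644*x^4 + 9.7736*x^3 - 1.8192*x^2 - 8.088*x - 1.054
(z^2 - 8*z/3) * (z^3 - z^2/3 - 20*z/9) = z^5 - 3*z^4 - 4*z^3/3 + 160*z^2/27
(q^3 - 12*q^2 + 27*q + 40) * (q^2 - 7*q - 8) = q^5 - 19*q^4 + 103*q^3 - 53*q^2 - 496*q - 320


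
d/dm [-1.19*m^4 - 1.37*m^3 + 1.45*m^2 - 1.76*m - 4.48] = -4.76*m^3 - 4.11*m^2 + 2.9*m - 1.76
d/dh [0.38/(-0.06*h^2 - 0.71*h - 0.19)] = (0.0456*h + 0.2698)/(0.06*h^2 + 0.71*h + 0.19)^2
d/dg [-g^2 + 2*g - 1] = 2 - 2*g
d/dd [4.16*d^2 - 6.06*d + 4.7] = 8.32*d - 6.06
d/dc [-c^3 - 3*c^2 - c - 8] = -3*c^2 - 6*c - 1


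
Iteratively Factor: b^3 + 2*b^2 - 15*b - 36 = (b + 3)*(b^2 - b - 12) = (b + 3)^2*(b - 4)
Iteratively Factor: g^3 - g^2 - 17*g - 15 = (g - 5)*(g^2 + 4*g + 3) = (g - 5)*(g + 3)*(g + 1)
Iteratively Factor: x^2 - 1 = (x + 1)*(x - 1)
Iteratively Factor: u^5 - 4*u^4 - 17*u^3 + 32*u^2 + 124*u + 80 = (u + 1)*(u^4 - 5*u^3 - 12*u^2 + 44*u + 80) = (u - 4)*(u + 1)*(u^3 - u^2 - 16*u - 20) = (u - 4)*(u + 1)*(u + 2)*(u^2 - 3*u - 10) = (u - 4)*(u + 1)*(u + 2)^2*(u - 5)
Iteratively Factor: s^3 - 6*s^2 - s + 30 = (s - 3)*(s^2 - 3*s - 10) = (s - 5)*(s - 3)*(s + 2)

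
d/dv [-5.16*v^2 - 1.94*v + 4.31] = -10.32*v - 1.94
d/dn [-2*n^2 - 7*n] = -4*n - 7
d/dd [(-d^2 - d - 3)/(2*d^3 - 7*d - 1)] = ((2*d + 1)*(-2*d^3 + 7*d + 1) + (6*d^2 - 7)*(d^2 + d + 3))/(-2*d^3 + 7*d + 1)^2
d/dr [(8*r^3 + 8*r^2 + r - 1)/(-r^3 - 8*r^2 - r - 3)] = (-56*r^4 - 14*r^3 - 75*r^2 - 64*r - 4)/(r^6 + 16*r^5 + 66*r^4 + 22*r^3 + 49*r^2 + 6*r + 9)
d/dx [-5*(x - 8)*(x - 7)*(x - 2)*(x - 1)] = -20*x^3 + 270*x^2 - 1030*x + 990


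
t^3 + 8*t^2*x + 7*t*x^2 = t*(t + x)*(t + 7*x)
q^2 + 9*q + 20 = (q + 4)*(q + 5)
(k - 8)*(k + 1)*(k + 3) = k^3 - 4*k^2 - 29*k - 24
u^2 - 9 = (u - 3)*(u + 3)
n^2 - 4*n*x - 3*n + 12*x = (n - 3)*(n - 4*x)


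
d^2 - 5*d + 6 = (d - 3)*(d - 2)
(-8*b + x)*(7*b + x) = -56*b^2 - b*x + x^2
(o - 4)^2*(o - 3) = o^3 - 11*o^2 + 40*o - 48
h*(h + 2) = h^2 + 2*h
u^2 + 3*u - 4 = (u - 1)*(u + 4)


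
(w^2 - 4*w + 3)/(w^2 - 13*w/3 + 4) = 3*(w - 1)/(3*w - 4)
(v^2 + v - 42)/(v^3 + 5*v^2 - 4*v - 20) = (v^2 + v - 42)/(v^3 + 5*v^2 - 4*v - 20)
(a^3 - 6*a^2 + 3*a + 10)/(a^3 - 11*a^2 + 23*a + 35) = (a - 2)/(a - 7)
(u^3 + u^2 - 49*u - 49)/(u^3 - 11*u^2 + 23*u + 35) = (u + 7)/(u - 5)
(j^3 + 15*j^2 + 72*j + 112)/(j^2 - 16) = (j^2 + 11*j + 28)/(j - 4)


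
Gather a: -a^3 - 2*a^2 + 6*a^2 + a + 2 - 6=-a^3 + 4*a^2 + a - 4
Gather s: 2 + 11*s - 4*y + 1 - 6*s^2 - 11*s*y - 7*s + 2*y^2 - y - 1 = -6*s^2 + s*(4 - 11*y) + 2*y^2 - 5*y + 2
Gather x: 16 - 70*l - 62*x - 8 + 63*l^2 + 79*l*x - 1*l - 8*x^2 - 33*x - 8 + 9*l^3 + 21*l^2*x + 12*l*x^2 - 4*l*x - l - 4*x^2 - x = 9*l^3 + 63*l^2 - 72*l + x^2*(12*l - 12) + x*(21*l^2 + 75*l - 96)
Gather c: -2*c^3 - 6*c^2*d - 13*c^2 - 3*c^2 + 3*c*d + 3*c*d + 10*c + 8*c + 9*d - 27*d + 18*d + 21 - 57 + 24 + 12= -2*c^3 + c^2*(-6*d - 16) + c*(6*d + 18)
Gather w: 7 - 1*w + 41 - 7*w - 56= -8*w - 8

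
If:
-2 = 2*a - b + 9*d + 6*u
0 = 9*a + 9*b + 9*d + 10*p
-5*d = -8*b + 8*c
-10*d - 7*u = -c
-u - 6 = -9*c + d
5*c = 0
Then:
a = 3/8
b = 35/4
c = 0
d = 14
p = -333/16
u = -20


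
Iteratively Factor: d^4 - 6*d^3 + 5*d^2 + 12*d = (d)*(d^3 - 6*d^2 + 5*d + 12) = d*(d - 4)*(d^2 - 2*d - 3) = d*(d - 4)*(d - 3)*(d + 1)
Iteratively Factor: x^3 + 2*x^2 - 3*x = (x)*(x^2 + 2*x - 3) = x*(x - 1)*(x + 3)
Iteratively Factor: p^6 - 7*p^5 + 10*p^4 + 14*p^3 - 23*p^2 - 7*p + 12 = (p - 3)*(p^5 - 4*p^4 - 2*p^3 + 8*p^2 + p - 4) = (p - 3)*(p - 1)*(p^4 - 3*p^3 - 5*p^2 + 3*p + 4) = (p - 3)*(p - 1)*(p + 1)*(p^3 - 4*p^2 - p + 4) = (p - 3)*(p - 1)*(p + 1)^2*(p^2 - 5*p + 4) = (p - 4)*(p - 3)*(p - 1)*(p + 1)^2*(p - 1)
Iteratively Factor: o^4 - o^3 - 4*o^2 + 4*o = (o + 2)*(o^3 - 3*o^2 + 2*o) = (o - 2)*(o + 2)*(o^2 - o) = o*(o - 2)*(o + 2)*(o - 1)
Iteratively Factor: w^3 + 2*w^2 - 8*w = (w)*(w^2 + 2*w - 8) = w*(w + 4)*(w - 2)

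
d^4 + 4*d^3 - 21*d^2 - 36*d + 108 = (d - 3)*(d - 2)*(d + 3)*(d + 6)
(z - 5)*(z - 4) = z^2 - 9*z + 20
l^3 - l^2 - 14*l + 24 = (l - 3)*(l - 2)*(l + 4)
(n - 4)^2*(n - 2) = n^3 - 10*n^2 + 32*n - 32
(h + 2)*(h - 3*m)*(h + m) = h^3 - 2*h^2*m + 2*h^2 - 3*h*m^2 - 4*h*m - 6*m^2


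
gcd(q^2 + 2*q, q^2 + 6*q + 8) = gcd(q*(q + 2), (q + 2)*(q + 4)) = q + 2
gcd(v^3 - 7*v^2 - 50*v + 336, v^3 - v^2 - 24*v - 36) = v - 6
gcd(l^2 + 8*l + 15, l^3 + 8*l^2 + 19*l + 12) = l + 3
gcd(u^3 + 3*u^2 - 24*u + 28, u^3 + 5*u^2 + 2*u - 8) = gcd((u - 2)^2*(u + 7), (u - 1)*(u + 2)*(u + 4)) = 1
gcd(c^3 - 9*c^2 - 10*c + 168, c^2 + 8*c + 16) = c + 4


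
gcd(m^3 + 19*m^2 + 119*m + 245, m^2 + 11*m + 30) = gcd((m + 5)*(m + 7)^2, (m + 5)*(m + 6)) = m + 5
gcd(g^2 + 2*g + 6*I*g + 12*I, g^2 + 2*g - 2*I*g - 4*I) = g + 2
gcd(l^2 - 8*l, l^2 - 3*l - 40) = l - 8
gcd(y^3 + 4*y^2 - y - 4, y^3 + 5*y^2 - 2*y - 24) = y + 4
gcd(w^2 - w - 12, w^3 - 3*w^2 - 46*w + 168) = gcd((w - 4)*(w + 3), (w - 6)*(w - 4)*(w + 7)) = w - 4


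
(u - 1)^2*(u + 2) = u^3 - 3*u + 2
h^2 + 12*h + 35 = (h + 5)*(h + 7)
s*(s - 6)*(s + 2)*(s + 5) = s^4 + s^3 - 32*s^2 - 60*s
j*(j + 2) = j^2 + 2*j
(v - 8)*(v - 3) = v^2 - 11*v + 24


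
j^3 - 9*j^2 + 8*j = j*(j - 8)*(j - 1)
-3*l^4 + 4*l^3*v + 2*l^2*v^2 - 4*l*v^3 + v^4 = (-3*l + v)*(-l + v)^2*(l + v)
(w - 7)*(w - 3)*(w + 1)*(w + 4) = w^4 - 5*w^3 - 25*w^2 + 65*w + 84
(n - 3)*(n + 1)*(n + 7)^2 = n^4 + 12*n^3 + 18*n^2 - 140*n - 147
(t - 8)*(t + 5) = t^2 - 3*t - 40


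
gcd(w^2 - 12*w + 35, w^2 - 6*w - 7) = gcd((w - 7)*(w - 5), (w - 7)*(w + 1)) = w - 7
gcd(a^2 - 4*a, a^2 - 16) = a - 4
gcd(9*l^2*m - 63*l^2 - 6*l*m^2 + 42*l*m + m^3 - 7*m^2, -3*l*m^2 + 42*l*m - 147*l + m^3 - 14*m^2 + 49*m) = 3*l*m - 21*l - m^2 + 7*m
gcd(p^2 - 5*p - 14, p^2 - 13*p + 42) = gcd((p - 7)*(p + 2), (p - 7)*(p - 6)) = p - 7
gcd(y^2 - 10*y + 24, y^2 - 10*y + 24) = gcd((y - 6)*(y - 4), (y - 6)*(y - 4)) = y^2 - 10*y + 24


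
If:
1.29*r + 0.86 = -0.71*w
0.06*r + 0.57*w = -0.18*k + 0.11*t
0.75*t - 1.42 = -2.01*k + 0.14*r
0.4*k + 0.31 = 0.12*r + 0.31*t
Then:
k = 0.10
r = -0.85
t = 1.46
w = 0.34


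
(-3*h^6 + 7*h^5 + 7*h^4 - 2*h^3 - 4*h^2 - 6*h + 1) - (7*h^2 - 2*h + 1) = -3*h^6 + 7*h^5 + 7*h^4 - 2*h^3 - 11*h^2 - 4*h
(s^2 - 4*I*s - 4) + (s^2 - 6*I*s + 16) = 2*s^2 - 10*I*s + 12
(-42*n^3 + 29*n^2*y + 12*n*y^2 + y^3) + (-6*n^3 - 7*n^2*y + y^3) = -48*n^3 + 22*n^2*y + 12*n*y^2 + 2*y^3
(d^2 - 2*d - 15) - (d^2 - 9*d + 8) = 7*d - 23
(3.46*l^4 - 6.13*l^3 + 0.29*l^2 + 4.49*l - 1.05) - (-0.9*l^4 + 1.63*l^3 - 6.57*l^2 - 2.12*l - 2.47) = 4.36*l^4 - 7.76*l^3 + 6.86*l^2 + 6.61*l + 1.42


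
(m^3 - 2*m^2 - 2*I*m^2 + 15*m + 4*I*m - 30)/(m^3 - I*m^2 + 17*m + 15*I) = (m - 2)/(m + I)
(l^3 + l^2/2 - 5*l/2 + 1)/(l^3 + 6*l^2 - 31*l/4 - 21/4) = 2*(2*l^3 + l^2 - 5*l + 2)/(4*l^3 + 24*l^2 - 31*l - 21)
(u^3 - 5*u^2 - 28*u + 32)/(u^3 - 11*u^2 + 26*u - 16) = (u + 4)/(u - 2)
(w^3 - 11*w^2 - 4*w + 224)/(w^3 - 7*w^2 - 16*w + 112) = (w - 8)/(w - 4)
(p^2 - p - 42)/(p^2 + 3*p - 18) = (p - 7)/(p - 3)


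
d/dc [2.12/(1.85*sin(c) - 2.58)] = -3.922*cos(c)/(1.85*sin(c) - 2.58)^2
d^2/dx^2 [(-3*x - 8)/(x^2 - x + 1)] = 2*(-(2*x - 1)^2*(3*x + 8) + (9*x + 5)*(x^2 - x + 1))/(x^2 - x + 1)^3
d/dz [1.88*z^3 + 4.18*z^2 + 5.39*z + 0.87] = 5.64*z^2 + 8.36*z + 5.39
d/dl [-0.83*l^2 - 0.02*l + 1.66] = -1.66*l - 0.02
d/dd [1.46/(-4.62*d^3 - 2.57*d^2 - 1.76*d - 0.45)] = (20.2356*d^2 + 7.5044*d + 2.5696)/(4.62*d^3 + 2.57*d^2 + 1.76*d + 0.45)^2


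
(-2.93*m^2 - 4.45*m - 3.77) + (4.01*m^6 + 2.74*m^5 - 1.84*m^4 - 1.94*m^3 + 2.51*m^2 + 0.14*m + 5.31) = 4.01*m^6 + 2.74*m^5 - 1.84*m^4 - 1.94*m^3 - 0.42*m^2 - 4.31*m + 1.54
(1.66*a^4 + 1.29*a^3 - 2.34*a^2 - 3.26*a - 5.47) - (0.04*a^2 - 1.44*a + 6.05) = 1.66*a^4 + 1.29*a^3 - 2.38*a^2 - 1.82*a - 11.52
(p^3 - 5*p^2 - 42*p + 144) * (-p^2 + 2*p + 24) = -p^5 + 7*p^4 + 56*p^3 - 348*p^2 - 720*p + 3456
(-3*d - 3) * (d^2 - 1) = -3*d^3 - 3*d^2 + 3*d + 3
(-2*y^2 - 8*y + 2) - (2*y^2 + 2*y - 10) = -4*y^2 - 10*y + 12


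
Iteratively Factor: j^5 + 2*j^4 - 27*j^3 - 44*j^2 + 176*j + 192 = (j - 4)*(j^4 + 6*j^3 - 3*j^2 - 56*j - 48) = (j - 4)*(j + 4)*(j^3 + 2*j^2 - 11*j - 12) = (j - 4)*(j + 1)*(j + 4)*(j^2 + j - 12) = (j - 4)*(j - 3)*(j + 1)*(j + 4)*(j + 4)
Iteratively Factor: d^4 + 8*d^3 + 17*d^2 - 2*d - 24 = (d - 1)*(d^3 + 9*d^2 + 26*d + 24) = (d - 1)*(d + 3)*(d^2 + 6*d + 8) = (d - 1)*(d + 2)*(d + 3)*(d + 4)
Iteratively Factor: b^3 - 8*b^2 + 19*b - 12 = (b - 4)*(b^2 - 4*b + 3) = (b - 4)*(b - 1)*(b - 3)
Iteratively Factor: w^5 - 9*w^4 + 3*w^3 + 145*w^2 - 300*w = (w - 3)*(w^4 - 6*w^3 - 15*w^2 + 100*w) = (w - 5)*(w - 3)*(w^3 - w^2 - 20*w) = (w - 5)^2*(w - 3)*(w^2 + 4*w) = w*(w - 5)^2*(w - 3)*(w + 4)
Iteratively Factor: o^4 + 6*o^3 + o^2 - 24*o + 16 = (o + 4)*(o^3 + 2*o^2 - 7*o + 4) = (o + 4)^2*(o^2 - 2*o + 1) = (o - 1)*(o + 4)^2*(o - 1)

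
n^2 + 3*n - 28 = (n - 4)*(n + 7)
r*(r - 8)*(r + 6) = r^3 - 2*r^2 - 48*r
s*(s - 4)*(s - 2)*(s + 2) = s^4 - 4*s^3 - 4*s^2 + 16*s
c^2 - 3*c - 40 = (c - 8)*(c + 5)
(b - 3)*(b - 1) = b^2 - 4*b + 3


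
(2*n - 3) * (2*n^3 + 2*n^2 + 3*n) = 4*n^4 - 2*n^3 - 9*n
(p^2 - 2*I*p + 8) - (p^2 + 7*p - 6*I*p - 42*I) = -7*p + 4*I*p + 8 + 42*I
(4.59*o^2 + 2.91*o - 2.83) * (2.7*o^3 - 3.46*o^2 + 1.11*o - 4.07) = 12.393*o^5 - 8.0244*o^4 - 12.6147*o^3 - 5.6594*o^2 - 14.985*o + 11.5181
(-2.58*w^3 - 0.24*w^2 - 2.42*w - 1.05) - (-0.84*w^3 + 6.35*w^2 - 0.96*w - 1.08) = -1.74*w^3 - 6.59*w^2 - 1.46*w + 0.03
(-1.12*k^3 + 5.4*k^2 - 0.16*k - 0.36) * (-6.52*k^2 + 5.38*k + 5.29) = 7.3024*k^5 - 41.2336*k^4 + 24.1704*k^3 + 30.0524*k^2 - 2.7832*k - 1.9044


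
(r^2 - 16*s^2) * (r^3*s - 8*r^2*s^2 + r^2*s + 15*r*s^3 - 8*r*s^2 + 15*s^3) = r^5*s - 8*r^4*s^2 + r^4*s - r^3*s^3 - 8*r^3*s^2 + 128*r^2*s^4 - r^2*s^3 - 240*r*s^5 + 128*r*s^4 - 240*s^5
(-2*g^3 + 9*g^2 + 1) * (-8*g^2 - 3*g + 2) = 16*g^5 - 66*g^4 - 31*g^3 + 10*g^2 - 3*g + 2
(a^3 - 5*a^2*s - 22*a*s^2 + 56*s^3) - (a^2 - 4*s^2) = a^3 - 5*a^2*s - a^2 - 22*a*s^2 + 56*s^3 + 4*s^2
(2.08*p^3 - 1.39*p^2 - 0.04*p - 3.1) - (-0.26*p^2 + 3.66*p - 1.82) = 2.08*p^3 - 1.13*p^2 - 3.7*p - 1.28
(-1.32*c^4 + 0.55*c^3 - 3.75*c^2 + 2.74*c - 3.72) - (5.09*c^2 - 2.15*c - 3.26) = -1.32*c^4 + 0.55*c^3 - 8.84*c^2 + 4.89*c - 0.46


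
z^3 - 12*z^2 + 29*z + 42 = (z - 7)*(z - 6)*(z + 1)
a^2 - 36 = (a - 6)*(a + 6)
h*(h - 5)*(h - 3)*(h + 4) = h^4 - 4*h^3 - 17*h^2 + 60*h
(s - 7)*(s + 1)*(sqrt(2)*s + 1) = sqrt(2)*s^3 - 6*sqrt(2)*s^2 + s^2 - 7*sqrt(2)*s - 6*s - 7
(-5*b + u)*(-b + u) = 5*b^2 - 6*b*u + u^2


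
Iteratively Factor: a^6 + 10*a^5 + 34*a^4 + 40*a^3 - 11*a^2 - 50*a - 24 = (a + 1)*(a^5 + 9*a^4 + 25*a^3 + 15*a^2 - 26*a - 24) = (a + 1)^2*(a^4 + 8*a^3 + 17*a^2 - 2*a - 24) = (a + 1)^2*(a + 3)*(a^3 + 5*a^2 + 2*a - 8) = (a + 1)^2*(a + 3)*(a + 4)*(a^2 + a - 2) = (a - 1)*(a + 1)^2*(a + 3)*(a + 4)*(a + 2)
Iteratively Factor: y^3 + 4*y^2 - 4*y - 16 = (y + 4)*(y^2 - 4) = (y - 2)*(y + 4)*(y + 2)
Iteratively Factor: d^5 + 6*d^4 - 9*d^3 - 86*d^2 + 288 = (d + 4)*(d^4 + 2*d^3 - 17*d^2 - 18*d + 72) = (d - 2)*(d + 4)*(d^3 + 4*d^2 - 9*d - 36) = (d - 2)*(d + 4)^2*(d^2 - 9) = (d - 2)*(d + 3)*(d + 4)^2*(d - 3)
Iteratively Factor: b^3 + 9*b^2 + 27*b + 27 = (b + 3)*(b^2 + 6*b + 9) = (b + 3)^2*(b + 3)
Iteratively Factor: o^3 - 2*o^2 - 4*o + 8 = (o - 2)*(o^2 - 4) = (o - 2)^2*(o + 2)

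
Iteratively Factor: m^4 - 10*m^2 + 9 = (m - 3)*(m^3 + 3*m^2 - m - 3) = (m - 3)*(m - 1)*(m^2 + 4*m + 3) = (m - 3)*(m - 1)*(m + 3)*(m + 1)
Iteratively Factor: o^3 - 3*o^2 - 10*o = (o)*(o^2 - 3*o - 10) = o*(o - 5)*(o + 2)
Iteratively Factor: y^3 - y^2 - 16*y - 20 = (y + 2)*(y^2 - 3*y - 10) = (y - 5)*(y + 2)*(y + 2)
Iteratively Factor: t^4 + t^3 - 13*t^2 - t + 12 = (t - 1)*(t^3 + 2*t^2 - 11*t - 12) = (t - 1)*(t + 1)*(t^2 + t - 12) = (t - 1)*(t + 1)*(t + 4)*(t - 3)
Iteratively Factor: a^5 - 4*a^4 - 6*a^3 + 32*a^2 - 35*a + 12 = (a - 1)*(a^4 - 3*a^3 - 9*a^2 + 23*a - 12) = (a - 1)^2*(a^3 - 2*a^2 - 11*a + 12) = (a - 4)*(a - 1)^2*(a^2 + 2*a - 3) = (a - 4)*(a - 1)^3*(a + 3)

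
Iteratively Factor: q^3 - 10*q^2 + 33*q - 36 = (q - 3)*(q^2 - 7*q + 12) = (q - 4)*(q - 3)*(q - 3)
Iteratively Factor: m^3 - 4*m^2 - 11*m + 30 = (m + 3)*(m^2 - 7*m + 10) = (m - 5)*(m + 3)*(m - 2)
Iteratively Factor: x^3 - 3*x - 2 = (x + 1)*(x^2 - x - 2) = (x - 2)*(x + 1)*(x + 1)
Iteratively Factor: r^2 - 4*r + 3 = (r - 1)*(r - 3)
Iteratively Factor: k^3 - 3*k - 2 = (k + 1)*(k^2 - k - 2) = (k - 2)*(k + 1)*(k + 1)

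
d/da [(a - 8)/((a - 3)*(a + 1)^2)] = (2*(8 - a)*(a - 3) + (8 - a)*(a + 1) + (a - 3)*(a + 1))/((a - 3)^2*(a + 1)^3)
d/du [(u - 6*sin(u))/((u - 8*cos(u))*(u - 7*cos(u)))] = (-15*u^2*sin(u) - 6*u^2*cos(u) - u^2 + 12*u*sin(u) + 56*u*sin(2*u) + 90*u - 45*sin(2*u) - 420*cos(u) + 28*cos(2*u) + 84*cos(3*u) + 28)/((u - 8*cos(u))^2*(u - 7*cos(u))^2)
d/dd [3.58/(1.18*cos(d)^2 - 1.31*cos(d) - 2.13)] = (8.4488*cos(d) - 4.6898)*sin(d)/(-1.18*cos(d)^2 + 1.31*cos(d) + 2.13)^2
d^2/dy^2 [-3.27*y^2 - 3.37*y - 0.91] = -6.54000000000000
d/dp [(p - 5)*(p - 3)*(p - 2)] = 3*p^2 - 20*p + 31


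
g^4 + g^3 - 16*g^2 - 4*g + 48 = (g - 3)*(g - 2)*(g + 2)*(g + 4)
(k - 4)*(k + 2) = k^2 - 2*k - 8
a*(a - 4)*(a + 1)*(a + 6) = a^4 + 3*a^3 - 22*a^2 - 24*a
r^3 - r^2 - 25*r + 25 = (r - 5)*(r - 1)*(r + 5)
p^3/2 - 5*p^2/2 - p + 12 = (p/2 + 1)*(p - 4)*(p - 3)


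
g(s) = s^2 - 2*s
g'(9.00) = 16.00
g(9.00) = 63.00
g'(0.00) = -2.00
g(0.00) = 0.00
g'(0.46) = -1.08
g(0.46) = -0.71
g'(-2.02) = -6.04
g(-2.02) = 8.12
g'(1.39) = 0.78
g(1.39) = -0.85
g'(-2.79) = -7.58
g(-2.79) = 13.36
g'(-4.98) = -11.96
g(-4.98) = 34.76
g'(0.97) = -0.06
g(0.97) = -1.00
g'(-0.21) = -2.42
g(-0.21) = 0.46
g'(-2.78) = -7.56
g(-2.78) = 13.29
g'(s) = 2*s - 2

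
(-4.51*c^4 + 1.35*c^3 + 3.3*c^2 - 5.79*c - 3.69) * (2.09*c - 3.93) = -9.4259*c^5 + 20.5458*c^4 + 1.5915*c^3 - 25.0701*c^2 + 15.0426*c + 14.5017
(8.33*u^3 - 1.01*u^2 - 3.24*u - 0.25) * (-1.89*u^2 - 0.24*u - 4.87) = -15.7437*u^5 - 0.0903*u^4 - 34.2011*u^3 + 6.1688*u^2 + 15.8388*u + 1.2175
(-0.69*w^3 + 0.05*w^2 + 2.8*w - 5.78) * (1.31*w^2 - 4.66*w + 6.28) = -0.9039*w^5 + 3.2809*w^4 - 0.8982*w^3 - 20.3058*w^2 + 44.5188*w - 36.2984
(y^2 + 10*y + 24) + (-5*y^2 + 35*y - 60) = -4*y^2 + 45*y - 36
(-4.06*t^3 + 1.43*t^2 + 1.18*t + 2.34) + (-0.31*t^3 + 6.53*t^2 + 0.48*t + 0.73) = -4.37*t^3 + 7.96*t^2 + 1.66*t + 3.07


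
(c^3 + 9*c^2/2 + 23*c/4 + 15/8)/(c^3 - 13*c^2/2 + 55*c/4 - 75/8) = (8*c^3 + 36*c^2 + 46*c + 15)/(8*c^3 - 52*c^2 + 110*c - 75)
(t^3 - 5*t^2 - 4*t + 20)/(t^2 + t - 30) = (t^2 - 4)/(t + 6)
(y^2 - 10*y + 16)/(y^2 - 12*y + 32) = (y - 2)/(y - 4)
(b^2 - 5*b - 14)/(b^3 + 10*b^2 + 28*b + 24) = (b - 7)/(b^2 + 8*b + 12)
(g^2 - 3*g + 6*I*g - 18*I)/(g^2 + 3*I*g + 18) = (g - 3)/(g - 3*I)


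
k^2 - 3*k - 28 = (k - 7)*(k + 4)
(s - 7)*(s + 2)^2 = s^3 - 3*s^2 - 24*s - 28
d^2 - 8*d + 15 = (d - 5)*(d - 3)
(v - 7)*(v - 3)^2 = v^3 - 13*v^2 + 51*v - 63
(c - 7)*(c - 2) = c^2 - 9*c + 14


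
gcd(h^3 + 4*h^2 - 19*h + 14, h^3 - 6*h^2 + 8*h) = h - 2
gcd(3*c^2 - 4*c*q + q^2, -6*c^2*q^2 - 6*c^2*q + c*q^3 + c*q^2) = 1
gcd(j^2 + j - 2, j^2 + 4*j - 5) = j - 1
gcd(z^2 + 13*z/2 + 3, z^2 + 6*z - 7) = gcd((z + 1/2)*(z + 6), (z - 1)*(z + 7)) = 1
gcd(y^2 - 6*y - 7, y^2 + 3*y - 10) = 1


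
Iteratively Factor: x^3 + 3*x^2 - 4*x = (x - 1)*(x^2 + 4*x) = x*(x - 1)*(x + 4)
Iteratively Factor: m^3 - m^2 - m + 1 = (m + 1)*(m^2 - 2*m + 1) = (m - 1)*(m + 1)*(m - 1)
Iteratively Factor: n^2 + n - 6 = (n - 2)*(n + 3)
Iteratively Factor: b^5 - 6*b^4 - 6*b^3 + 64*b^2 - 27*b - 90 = (b + 1)*(b^4 - 7*b^3 + b^2 + 63*b - 90) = (b - 3)*(b + 1)*(b^3 - 4*b^2 - 11*b + 30) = (b - 3)*(b + 1)*(b + 3)*(b^2 - 7*b + 10) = (b - 5)*(b - 3)*(b + 1)*(b + 3)*(b - 2)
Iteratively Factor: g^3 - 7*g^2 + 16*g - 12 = (g - 2)*(g^2 - 5*g + 6) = (g - 3)*(g - 2)*(g - 2)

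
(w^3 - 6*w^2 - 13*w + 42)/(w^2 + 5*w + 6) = (w^2 - 9*w + 14)/(w + 2)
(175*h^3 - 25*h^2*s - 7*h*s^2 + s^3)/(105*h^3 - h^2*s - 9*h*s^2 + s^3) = (5*h + s)/(3*h + s)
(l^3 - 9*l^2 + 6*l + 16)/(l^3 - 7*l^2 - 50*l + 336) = (l^2 - l - 2)/(l^2 + l - 42)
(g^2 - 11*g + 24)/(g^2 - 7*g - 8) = (g - 3)/(g + 1)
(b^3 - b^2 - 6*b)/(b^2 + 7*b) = (b^2 - b - 6)/(b + 7)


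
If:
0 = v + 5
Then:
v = -5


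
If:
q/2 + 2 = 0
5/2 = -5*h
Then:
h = -1/2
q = -4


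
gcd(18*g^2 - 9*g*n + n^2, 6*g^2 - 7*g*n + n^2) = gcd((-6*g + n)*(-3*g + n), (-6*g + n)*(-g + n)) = 6*g - n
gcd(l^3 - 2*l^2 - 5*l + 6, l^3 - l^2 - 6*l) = l^2 - l - 6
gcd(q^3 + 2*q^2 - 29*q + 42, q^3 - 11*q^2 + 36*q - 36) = q^2 - 5*q + 6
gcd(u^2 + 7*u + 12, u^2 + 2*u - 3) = u + 3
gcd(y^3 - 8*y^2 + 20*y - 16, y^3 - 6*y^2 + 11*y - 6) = y - 2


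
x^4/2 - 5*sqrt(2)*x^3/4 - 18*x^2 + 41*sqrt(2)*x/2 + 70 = (x/2 + sqrt(2)/2)*(x - 5*sqrt(2))*(x - 2*sqrt(2))*(x + 7*sqrt(2)/2)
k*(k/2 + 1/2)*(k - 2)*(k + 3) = k^4/2 + k^3 - 5*k^2/2 - 3*k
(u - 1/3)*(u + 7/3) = u^2 + 2*u - 7/9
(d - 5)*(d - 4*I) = d^2 - 5*d - 4*I*d + 20*I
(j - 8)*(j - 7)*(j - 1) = j^3 - 16*j^2 + 71*j - 56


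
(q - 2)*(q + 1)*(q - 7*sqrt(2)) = q^3 - 7*sqrt(2)*q^2 - q^2 - 2*q + 7*sqrt(2)*q + 14*sqrt(2)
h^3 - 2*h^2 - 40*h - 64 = (h - 8)*(h + 2)*(h + 4)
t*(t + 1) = t^2 + t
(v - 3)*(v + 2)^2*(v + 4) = v^4 + 5*v^3 - 4*v^2 - 44*v - 48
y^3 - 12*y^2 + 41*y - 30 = (y - 6)*(y - 5)*(y - 1)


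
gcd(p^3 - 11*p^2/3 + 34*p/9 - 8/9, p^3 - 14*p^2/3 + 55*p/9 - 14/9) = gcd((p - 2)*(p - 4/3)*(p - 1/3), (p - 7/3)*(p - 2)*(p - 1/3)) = p^2 - 7*p/3 + 2/3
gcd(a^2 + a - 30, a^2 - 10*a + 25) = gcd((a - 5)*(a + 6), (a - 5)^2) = a - 5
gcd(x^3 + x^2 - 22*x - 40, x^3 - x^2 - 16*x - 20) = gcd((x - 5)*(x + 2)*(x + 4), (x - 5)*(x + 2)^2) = x^2 - 3*x - 10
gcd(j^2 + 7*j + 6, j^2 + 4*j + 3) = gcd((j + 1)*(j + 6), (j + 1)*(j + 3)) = j + 1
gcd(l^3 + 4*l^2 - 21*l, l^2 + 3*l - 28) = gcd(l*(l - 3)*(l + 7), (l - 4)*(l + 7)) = l + 7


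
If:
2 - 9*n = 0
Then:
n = 2/9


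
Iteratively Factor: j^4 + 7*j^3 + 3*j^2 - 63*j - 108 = (j + 3)*(j^3 + 4*j^2 - 9*j - 36) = (j + 3)^2*(j^2 + j - 12) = (j - 3)*(j + 3)^2*(j + 4)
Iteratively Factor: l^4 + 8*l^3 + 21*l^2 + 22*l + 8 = (l + 2)*(l^3 + 6*l^2 + 9*l + 4) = (l + 1)*(l + 2)*(l^2 + 5*l + 4) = (l + 1)*(l + 2)*(l + 4)*(l + 1)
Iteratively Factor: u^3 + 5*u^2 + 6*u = (u)*(u^2 + 5*u + 6) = u*(u + 3)*(u + 2)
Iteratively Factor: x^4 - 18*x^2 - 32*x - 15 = (x + 1)*(x^3 - x^2 - 17*x - 15) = (x + 1)^2*(x^2 - 2*x - 15) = (x + 1)^2*(x + 3)*(x - 5)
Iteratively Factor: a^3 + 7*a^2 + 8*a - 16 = (a + 4)*(a^2 + 3*a - 4) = (a - 1)*(a + 4)*(a + 4)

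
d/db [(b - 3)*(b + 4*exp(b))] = b + (b - 3)*(4*exp(b) + 1) + 4*exp(b)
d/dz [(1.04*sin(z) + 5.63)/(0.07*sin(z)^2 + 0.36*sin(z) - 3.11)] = (-0.7882*sin(z) + 0.0364*cos(2*z) - 5.2976)*cos(z)/(0.07*sin(z)^2 + 0.36*sin(z) - 3.11)^2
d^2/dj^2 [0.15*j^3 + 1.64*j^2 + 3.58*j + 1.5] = 0.9*j + 3.28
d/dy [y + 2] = 1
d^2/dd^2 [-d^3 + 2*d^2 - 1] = 4 - 6*d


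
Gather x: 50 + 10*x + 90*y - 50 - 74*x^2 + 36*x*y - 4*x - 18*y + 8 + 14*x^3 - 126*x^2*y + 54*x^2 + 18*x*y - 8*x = 14*x^3 + x^2*(-126*y - 20) + x*(54*y - 2) + 72*y + 8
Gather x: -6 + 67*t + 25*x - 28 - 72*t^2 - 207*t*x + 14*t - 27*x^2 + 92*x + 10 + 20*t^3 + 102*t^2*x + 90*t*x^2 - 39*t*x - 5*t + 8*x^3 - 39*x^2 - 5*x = 20*t^3 - 72*t^2 + 76*t + 8*x^3 + x^2*(90*t - 66) + x*(102*t^2 - 246*t + 112) - 24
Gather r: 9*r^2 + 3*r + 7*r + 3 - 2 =9*r^2 + 10*r + 1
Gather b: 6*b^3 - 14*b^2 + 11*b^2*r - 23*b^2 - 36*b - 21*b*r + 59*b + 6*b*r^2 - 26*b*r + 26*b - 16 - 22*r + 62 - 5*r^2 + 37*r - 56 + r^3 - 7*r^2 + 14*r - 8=6*b^3 + b^2*(11*r - 37) + b*(6*r^2 - 47*r + 49) + r^3 - 12*r^2 + 29*r - 18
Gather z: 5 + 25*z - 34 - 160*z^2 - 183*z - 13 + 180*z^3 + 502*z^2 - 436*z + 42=180*z^3 + 342*z^2 - 594*z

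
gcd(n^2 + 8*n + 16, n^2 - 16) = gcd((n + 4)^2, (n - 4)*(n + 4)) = n + 4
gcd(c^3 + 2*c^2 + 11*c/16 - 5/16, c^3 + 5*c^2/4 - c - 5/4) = c^2 + 9*c/4 + 5/4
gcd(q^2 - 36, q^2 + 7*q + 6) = q + 6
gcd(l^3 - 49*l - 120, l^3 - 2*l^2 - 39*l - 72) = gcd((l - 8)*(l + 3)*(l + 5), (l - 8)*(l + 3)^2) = l^2 - 5*l - 24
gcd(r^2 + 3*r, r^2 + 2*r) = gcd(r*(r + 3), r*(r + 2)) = r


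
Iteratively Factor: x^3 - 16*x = (x + 4)*(x^2 - 4*x) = (x - 4)*(x + 4)*(x)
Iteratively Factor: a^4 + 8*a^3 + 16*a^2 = (a)*(a^3 + 8*a^2 + 16*a) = a^2*(a^2 + 8*a + 16) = a^2*(a + 4)*(a + 4)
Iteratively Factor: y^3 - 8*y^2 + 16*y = (y - 4)*(y^2 - 4*y) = (y - 4)^2*(y)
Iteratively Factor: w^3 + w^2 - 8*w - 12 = (w - 3)*(w^2 + 4*w + 4) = (w - 3)*(w + 2)*(w + 2)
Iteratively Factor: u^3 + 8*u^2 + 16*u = (u + 4)*(u^2 + 4*u) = u*(u + 4)*(u + 4)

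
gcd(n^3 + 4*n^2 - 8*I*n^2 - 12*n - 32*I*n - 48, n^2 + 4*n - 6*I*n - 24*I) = n^2 + n*(4 - 6*I) - 24*I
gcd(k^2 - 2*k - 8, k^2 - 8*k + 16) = k - 4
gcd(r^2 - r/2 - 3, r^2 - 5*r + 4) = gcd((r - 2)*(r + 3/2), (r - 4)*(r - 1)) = 1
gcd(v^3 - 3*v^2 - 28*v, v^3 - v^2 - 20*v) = v^2 + 4*v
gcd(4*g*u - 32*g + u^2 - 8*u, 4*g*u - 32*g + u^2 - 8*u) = 4*g*u - 32*g + u^2 - 8*u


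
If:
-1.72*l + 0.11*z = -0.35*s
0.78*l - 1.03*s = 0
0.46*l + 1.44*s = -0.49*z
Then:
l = 0.00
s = 0.00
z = 0.00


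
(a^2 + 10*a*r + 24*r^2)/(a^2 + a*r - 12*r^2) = (-a - 6*r)/(-a + 3*r)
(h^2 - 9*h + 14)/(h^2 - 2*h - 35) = (h - 2)/(h + 5)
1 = 1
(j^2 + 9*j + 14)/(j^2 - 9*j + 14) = (j^2 + 9*j + 14)/(j^2 - 9*j + 14)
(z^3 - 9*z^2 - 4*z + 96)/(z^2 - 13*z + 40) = (z^2 - z - 12)/(z - 5)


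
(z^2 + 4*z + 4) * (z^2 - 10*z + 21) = z^4 - 6*z^3 - 15*z^2 + 44*z + 84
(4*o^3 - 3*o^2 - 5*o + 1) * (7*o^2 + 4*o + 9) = 28*o^5 - 5*o^4 - 11*o^3 - 40*o^2 - 41*o + 9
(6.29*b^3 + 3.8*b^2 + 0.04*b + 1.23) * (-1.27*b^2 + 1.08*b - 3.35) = -7.9883*b^5 + 1.9672*b^4 - 17.0183*b^3 - 14.2489*b^2 + 1.1944*b - 4.1205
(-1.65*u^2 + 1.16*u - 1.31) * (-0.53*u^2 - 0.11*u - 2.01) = 0.8745*u^4 - 0.4333*u^3 + 3.8832*u^2 - 2.1875*u + 2.6331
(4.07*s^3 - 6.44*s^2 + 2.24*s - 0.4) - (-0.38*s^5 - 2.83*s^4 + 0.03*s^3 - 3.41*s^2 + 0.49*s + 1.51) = 0.38*s^5 + 2.83*s^4 + 4.04*s^3 - 3.03*s^2 + 1.75*s - 1.91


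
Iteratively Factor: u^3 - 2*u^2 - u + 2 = (u - 2)*(u^2 - 1) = (u - 2)*(u + 1)*(u - 1)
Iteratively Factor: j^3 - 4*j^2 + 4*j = (j)*(j^2 - 4*j + 4) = j*(j - 2)*(j - 2)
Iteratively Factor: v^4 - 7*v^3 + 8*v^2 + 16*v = (v + 1)*(v^3 - 8*v^2 + 16*v) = (v - 4)*(v + 1)*(v^2 - 4*v) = (v - 4)^2*(v + 1)*(v)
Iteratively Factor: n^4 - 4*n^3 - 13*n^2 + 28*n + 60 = (n - 5)*(n^3 + n^2 - 8*n - 12) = (n - 5)*(n + 2)*(n^2 - n - 6) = (n - 5)*(n - 3)*(n + 2)*(n + 2)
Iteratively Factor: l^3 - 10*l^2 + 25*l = (l - 5)*(l^2 - 5*l) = (l - 5)^2*(l)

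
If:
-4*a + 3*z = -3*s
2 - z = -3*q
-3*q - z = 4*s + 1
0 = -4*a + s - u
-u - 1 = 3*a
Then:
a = 9/14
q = -11/42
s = -5/14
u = -41/14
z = 17/14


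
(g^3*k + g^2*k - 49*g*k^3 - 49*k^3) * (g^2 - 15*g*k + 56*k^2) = g^5*k - 15*g^4*k^2 + g^4*k + 7*g^3*k^3 - 15*g^3*k^2 + 735*g^2*k^4 + 7*g^2*k^3 - 2744*g*k^5 + 735*g*k^4 - 2744*k^5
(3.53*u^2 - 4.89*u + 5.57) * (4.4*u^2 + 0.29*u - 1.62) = 15.532*u^4 - 20.4923*u^3 + 17.3713*u^2 + 9.5371*u - 9.0234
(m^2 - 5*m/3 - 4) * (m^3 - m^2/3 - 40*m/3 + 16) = m^5 - 2*m^4 - 151*m^3/9 + 356*m^2/9 + 80*m/3 - 64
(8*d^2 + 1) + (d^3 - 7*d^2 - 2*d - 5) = d^3 + d^2 - 2*d - 4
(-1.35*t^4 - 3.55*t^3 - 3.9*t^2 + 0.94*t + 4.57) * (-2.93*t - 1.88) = 3.9555*t^5 + 12.9395*t^4 + 18.101*t^3 + 4.5778*t^2 - 15.1573*t - 8.5916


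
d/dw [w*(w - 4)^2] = (w - 4)*(3*w - 4)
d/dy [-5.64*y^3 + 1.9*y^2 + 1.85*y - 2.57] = -16.92*y^2 + 3.8*y + 1.85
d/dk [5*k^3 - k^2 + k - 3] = 15*k^2 - 2*k + 1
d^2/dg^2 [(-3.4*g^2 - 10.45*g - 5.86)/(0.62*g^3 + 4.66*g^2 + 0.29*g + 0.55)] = (-2.61392*g^6 - 24.1018799999999*g^5 - 204.515928*g^4 - 695.568492*g^3 - 674.795664*g^2 + 125.174436*g + 30.329258)/(0.238328*g^9 + 5.373912*g^8 + 40.725444*g^7 + 106.856164*g^6 + 28.583358*g^5 + 37.599798*g^4 + 5.046659*g^3 + 4.367715*g^2 + 0.263175*g + 0.166375)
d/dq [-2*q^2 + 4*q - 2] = 4 - 4*q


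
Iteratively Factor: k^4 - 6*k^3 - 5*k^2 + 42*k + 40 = (k + 2)*(k^3 - 8*k^2 + 11*k + 20) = (k - 5)*(k + 2)*(k^2 - 3*k - 4) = (k - 5)*(k + 1)*(k + 2)*(k - 4)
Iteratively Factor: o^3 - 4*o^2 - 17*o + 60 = (o - 5)*(o^2 + o - 12) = (o - 5)*(o - 3)*(o + 4)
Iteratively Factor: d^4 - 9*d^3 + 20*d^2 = (d - 5)*(d^3 - 4*d^2) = d*(d - 5)*(d^2 - 4*d) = d^2*(d - 5)*(d - 4)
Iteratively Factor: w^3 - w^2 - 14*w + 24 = (w - 2)*(w^2 + w - 12) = (w - 2)*(w + 4)*(w - 3)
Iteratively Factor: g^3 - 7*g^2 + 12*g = (g - 3)*(g^2 - 4*g) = (g - 4)*(g - 3)*(g)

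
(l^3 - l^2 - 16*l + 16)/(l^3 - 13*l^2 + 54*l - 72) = (l^2 + 3*l - 4)/(l^2 - 9*l + 18)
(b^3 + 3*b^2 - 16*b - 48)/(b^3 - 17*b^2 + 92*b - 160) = (b^2 + 7*b + 12)/(b^2 - 13*b + 40)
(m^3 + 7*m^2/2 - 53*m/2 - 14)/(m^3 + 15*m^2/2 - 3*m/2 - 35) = (2*m^2 - 7*m - 4)/(2*m^2 + m - 10)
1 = 1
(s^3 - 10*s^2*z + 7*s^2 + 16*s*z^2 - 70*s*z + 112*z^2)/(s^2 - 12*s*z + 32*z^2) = (-s^2 + 2*s*z - 7*s + 14*z)/(-s + 4*z)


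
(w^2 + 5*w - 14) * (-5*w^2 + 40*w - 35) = -5*w^4 + 15*w^3 + 235*w^2 - 735*w + 490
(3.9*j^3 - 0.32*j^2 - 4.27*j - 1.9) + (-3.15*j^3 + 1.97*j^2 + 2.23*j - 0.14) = 0.75*j^3 + 1.65*j^2 - 2.04*j - 2.04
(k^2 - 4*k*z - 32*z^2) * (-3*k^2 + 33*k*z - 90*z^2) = -3*k^4 + 45*k^3*z - 126*k^2*z^2 - 696*k*z^3 + 2880*z^4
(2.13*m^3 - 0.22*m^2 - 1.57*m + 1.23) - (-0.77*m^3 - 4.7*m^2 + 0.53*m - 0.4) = 2.9*m^3 + 4.48*m^2 - 2.1*m + 1.63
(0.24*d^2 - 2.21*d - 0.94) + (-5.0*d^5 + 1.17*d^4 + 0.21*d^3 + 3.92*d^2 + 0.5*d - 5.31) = -5.0*d^5 + 1.17*d^4 + 0.21*d^3 + 4.16*d^2 - 1.71*d - 6.25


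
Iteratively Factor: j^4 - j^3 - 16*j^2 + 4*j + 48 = (j - 2)*(j^3 + j^2 - 14*j - 24) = (j - 2)*(j + 2)*(j^2 - j - 12) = (j - 4)*(j - 2)*(j + 2)*(j + 3)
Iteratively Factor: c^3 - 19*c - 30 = (c + 3)*(c^2 - 3*c - 10) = (c + 2)*(c + 3)*(c - 5)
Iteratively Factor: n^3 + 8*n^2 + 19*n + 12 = (n + 1)*(n^2 + 7*n + 12) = (n + 1)*(n + 3)*(n + 4)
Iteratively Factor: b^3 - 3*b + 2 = (b - 1)*(b^2 + b - 2) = (b - 1)^2*(b + 2)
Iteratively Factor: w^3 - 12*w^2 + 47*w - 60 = (w - 4)*(w^2 - 8*w + 15) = (w - 4)*(w - 3)*(w - 5)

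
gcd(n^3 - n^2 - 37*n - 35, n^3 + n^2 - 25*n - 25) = n^2 + 6*n + 5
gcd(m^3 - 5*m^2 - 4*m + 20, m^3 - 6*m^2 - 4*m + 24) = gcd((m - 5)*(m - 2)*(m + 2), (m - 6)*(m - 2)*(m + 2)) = m^2 - 4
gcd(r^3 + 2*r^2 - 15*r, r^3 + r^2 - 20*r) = r^2 + 5*r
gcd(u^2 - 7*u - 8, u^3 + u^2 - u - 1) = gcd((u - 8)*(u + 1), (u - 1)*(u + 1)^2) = u + 1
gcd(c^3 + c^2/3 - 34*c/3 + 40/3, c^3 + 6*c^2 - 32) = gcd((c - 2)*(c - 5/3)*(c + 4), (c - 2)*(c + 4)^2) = c^2 + 2*c - 8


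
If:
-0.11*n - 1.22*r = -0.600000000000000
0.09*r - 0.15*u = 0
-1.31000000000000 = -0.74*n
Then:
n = 1.77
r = 0.33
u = 0.20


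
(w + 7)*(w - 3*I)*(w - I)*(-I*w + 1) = -I*w^4 - 3*w^3 - 7*I*w^3 - 21*w^2 - I*w^2 - 3*w - 7*I*w - 21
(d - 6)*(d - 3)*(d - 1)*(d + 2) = d^4 - 8*d^3 + 7*d^2 + 36*d - 36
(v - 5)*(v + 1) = v^2 - 4*v - 5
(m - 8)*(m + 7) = m^2 - m - 56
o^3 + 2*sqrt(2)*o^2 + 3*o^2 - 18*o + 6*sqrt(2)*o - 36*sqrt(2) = (o - 3)*(o + 6)*(o + 2*sqrt(2))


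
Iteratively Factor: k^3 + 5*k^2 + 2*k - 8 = (k - 1)*(k^2 + 6*k + 8) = (k - 1)*(k + 4)*(k + 2)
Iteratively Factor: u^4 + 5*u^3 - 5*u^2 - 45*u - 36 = (u + 4)*(u^3 + u^2 - 9*u - 9) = (u - 3)*(u + 4)*(u^2 + 4*u + 3) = (u - 3)*(u + 3)*(u + 4)*(u + 1)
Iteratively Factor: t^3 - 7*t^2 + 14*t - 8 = (t - 4)*(t^2 - 3*t + 2) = (t - 4)*(t - 1)*(t - 2)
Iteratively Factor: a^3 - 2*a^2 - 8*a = (a - 4)*(a^2 + 2*a) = (a - 4)*(a + 2)*(a)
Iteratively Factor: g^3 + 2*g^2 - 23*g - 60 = (g + 3)*(g^2 - g - 20) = (g - 5)*(g + 3)*(g + 4)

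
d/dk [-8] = 0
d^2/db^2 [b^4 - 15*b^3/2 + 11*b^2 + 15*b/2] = 12*b^2 - 45*b + 22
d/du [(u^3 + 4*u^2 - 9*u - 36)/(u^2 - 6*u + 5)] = (u^4 - 12*u^3 + 112*u - 261)/(u^4 - 12*u^3 + 46*u^2 - 60*u + 25)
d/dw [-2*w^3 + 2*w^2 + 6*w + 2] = -6*w^2 + 4*w + 6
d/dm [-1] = 0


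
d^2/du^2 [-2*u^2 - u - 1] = -4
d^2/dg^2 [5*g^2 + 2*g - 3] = 10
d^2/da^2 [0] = 0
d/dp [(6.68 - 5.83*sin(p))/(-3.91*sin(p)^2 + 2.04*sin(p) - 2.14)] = (-22.7953*sin(p)^2 + 52.2376*sin(p) - 1.151)*cos(p)/(15.2881*sin(p)^4 - 15.9528*sin(p)^3 + 20.8964*sin(p)^2 - 8.7312*sin(p) + 4.5796)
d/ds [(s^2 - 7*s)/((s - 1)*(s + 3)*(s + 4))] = (-s^4 + 14*s^3 + 47*s^2 - 24*s + 84)/(s^6 + 12*s^5 + 46*s^4 + 36*s^3 - 119*s^2 - 120*s + 144)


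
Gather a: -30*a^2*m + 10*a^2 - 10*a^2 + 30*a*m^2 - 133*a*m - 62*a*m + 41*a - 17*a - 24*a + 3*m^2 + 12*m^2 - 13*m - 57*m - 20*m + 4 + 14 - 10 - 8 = -30*a^2*m + a*(30*m^2 - 195*m) + 15*m^2 - 90*m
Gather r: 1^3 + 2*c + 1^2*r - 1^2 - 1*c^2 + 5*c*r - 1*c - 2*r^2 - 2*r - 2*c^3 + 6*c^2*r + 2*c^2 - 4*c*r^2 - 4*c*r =-2*c^3 + c^2 + c + r^2*(-4*c - 2) + r*(6*c^2 + c - 1)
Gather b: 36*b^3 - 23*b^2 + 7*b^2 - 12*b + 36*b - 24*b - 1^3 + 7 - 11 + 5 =36*b^3 - 16*b^2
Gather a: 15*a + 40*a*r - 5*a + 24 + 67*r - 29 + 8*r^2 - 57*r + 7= a*(40*r + 10) + 8*r^2 + 10*r + 2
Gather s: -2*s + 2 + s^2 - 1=s^2 - 2*s + 1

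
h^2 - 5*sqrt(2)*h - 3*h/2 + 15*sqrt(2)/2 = (h - 3/2)*(h - 5*sqrt(2))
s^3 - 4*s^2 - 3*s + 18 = (s - 3)^2*(s + 2)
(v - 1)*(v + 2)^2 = v^3 + 3*v^2 - 4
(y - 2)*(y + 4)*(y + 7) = y^3 + 9*y^2 + 6*y - 56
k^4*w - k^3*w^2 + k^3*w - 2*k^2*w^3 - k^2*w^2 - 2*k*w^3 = k*(k - 2*w)*(k + w)*(k*w + w)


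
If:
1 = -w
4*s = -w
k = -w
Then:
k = 1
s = 1/4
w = -1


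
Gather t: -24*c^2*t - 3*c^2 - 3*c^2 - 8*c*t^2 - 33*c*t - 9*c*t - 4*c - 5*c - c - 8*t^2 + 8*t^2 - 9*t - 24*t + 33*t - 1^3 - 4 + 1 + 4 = -6*c^2 - 8*c*t^2 - 10*c + t*(-24*c^2 - 42*c)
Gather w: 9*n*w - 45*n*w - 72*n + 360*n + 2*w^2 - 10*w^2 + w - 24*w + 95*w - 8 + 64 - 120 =288*n - 8*w^2 + w*(72 - 36*n) - 64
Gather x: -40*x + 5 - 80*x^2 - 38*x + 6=-80*x^2 - 78*x + 11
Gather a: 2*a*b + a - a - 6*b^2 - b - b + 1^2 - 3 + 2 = 2*a*b - 6*b^2 - 2*b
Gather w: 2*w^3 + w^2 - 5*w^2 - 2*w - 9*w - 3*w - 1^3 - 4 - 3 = 2*w^3 - 4*w^2 - 14*w - 8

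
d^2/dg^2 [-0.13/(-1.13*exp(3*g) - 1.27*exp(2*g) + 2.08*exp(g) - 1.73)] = ((-1.3221*exp(2*g) - 0.6604*exp(g) + 0.2704)*(1.13*exp(3*g) + 1.27*exp(2*g) - 2.08*exp(g) + 1.73) + 0.13*(3.39*exp(2*g) + 2.54*exp(g) - 2.08)*(6.78*exp(2*g) + 5.08*exp(g) - 4.16)*exp(g))*exp(g)/(1.13*exp(3*g) + 1.27*exp(2*g) - 2.08*exp(g) + 1.73)^3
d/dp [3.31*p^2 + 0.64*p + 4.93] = 6.62*p + 0.64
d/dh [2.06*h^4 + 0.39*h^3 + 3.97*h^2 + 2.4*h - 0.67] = 8.24*h^3 + 1.17*h^2 + 7.94*h + 2.4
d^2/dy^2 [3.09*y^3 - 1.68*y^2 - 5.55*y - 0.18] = 18.54*y - 3.36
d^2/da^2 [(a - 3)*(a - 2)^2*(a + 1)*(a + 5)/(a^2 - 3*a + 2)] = 2*(3*a^4 - 7*a^3 + 3*a^2 + 3*a + 22)/(a^3 - 3*a^2 + 3*a - 1)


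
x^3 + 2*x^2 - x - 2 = (x - 1)*(x + 1)*(x + 2)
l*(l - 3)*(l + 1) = l^3 - 2*l^2 - 3*l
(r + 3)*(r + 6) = r^2 + 9*r + 18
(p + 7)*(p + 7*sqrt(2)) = p^2 + 7*p + 7*sqrt(2)*p + 49*sqrt(2)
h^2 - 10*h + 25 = (h - 5)^2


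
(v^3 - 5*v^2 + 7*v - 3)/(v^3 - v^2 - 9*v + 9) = (v - 1)/(v + 3)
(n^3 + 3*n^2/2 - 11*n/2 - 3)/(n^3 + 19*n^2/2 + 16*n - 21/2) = (2*n^2 - 3*n - 2)/(2*n^2 + 13*n - 7)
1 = 1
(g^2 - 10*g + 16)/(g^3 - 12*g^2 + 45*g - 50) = (g - 8)/(g^2 - 10*g + 25)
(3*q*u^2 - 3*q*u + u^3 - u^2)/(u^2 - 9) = u*(3*q*u - 3*q + u^2 - u)/(u^2 - 9)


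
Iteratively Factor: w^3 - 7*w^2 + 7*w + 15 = (w - 3)*(w^2 - 4*w - 5) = (w - 5)*(w - 3)*(w + 1)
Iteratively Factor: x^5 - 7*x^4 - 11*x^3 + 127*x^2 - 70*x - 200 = (x + 1)*(x^4 - 8*x^3 - 3*x^2 + 130*x - 200) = (x + 1)*(x + 4)*(x^3 - 12*x^2 + 45*x - 50) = (x - 2)*(x + 1)*(x + 4)*(x^2 - 10*x + 25) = (x - 5)*(x - 2)*(x + 1)*(x + 4)*(x - 5)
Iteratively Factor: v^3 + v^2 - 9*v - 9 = (v - 3)*(v^2 + 4*v + 3) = (v - 3)*(v + 1)*(v + 3)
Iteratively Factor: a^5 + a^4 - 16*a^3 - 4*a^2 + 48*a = (a - 3)*(a^4 + 4*a^3 - 4*a^2 - 16*a) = (a - 3)*(a - 2)*(a^3 + 6*a^2 + 8*a) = (a - 3)*(a - 2)*(a + 2)*(a^2 + 4*a) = a*(a - 3)*(a - 2)*(a + 2)*(a + 4)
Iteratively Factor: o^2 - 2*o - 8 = (o + 2)*(o - 4)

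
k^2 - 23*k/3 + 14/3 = (k - 7)*(k - 2/3)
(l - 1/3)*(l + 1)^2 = l^3 + 5*l^2/3 + l/3 - 1/3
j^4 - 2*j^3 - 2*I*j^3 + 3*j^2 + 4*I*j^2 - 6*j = j*(j - 2)*(j - 3*I)*(j + I)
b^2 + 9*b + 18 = (b + 3)*(b + 6)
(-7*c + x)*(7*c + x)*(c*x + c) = -49*c^3*x - 49*c^3 + c*x^3 + c*x^2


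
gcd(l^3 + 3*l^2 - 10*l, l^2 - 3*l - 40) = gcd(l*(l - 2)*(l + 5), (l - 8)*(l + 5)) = l + 5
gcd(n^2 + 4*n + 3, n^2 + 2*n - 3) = n + 3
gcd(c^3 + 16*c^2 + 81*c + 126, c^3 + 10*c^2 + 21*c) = c^2 + 10*c + 21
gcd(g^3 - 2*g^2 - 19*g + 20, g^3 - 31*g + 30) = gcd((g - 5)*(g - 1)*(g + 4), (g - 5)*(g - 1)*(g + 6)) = g^2 - 6*g + 5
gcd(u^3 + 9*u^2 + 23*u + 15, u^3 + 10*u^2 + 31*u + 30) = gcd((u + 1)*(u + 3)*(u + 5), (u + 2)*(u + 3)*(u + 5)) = u^2 + 8*u + 15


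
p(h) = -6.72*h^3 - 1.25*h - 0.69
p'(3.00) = -182.69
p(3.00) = -185.88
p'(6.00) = -727.01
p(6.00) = -1459.71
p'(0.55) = -7.35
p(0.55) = -2.50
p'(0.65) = -9.77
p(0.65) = -3.35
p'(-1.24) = -32.25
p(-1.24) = 13.67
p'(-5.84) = -688.82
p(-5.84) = 1345.08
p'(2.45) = -122.26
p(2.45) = -102.58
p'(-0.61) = -8.75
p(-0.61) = 1.60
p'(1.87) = -71.75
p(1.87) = -46.97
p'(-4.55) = -418.61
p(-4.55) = 638.00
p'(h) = -20.16*h^2 - 1.25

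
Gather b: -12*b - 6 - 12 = -12*b - 18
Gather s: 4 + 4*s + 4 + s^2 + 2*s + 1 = s^2 + 6*s + 9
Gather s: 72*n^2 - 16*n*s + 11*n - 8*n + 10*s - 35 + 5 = 72*n^2 + 3*n + s*(10 - 16*n) - 30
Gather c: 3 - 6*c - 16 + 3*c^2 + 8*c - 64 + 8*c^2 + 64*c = 11*c^2 + 66*c - 77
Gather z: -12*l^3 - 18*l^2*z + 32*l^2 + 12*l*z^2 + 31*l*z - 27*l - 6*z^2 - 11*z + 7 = -12*l^3 + 32*l^2 - 27*l + z^2*(12*l - 6) + z*(-18*l^2 + 31*l - 11) + 7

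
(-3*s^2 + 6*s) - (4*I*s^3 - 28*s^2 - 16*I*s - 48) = -4*I*s^3 + 25*s^2 + 6*s + 16*I*s + 48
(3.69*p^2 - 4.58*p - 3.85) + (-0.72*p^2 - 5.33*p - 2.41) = 2.97*p^2 - 9.91*p - 6.26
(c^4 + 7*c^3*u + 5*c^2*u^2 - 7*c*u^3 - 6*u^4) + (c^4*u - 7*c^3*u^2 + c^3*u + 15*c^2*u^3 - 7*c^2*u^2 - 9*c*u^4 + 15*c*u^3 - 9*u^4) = c^4*u + c^4 - 7*c^3*u^2 + 8*c^3*u + 15*c^2*u^3 - 2*c^2*u^2 - 9*c*u^4 + 8*c*u^3 - 15*u^4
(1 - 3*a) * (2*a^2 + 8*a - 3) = -6*a^3 - 22*a^2 + 17*a - 3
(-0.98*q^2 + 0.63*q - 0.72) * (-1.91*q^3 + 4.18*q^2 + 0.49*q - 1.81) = 1.8718*q^5 - 5.2997*q^4 + 3.5284*q^3 - 0.9271*q^2 - 1.4931*q + 1.3032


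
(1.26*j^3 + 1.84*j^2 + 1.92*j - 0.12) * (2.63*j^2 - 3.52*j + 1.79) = 3.3138*j^5 + 0.404*j^4 + 0.8282*j^3 - 3.7804*j^2 + 3.8592*j - 0.2148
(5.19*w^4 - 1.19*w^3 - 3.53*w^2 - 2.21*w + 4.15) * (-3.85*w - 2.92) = -19.9815*w^5 - 10.5733*w^4 + 17.0653*w^3 + 18.8161*w^2 - 9.5243*w - 12.118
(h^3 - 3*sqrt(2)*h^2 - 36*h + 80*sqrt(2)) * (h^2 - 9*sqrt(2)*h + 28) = h^5 - 12*sqrt(2)*h^4 + 46*h^3 + 320*sqrt(2)*h^2 - 2448*h + 2240*sqrt(2)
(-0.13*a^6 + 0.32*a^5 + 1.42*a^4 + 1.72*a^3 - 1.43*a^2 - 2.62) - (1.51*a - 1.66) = -0.13*a^6 + 0.32*a^5 + 1.42*a^4 + 1.72*a^3 - 1.43*a^2 - 1.51*a - 0.96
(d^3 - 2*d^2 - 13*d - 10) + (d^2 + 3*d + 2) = d^3 - d^2 - 10*d - 8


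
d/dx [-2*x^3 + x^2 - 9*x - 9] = -6*x^2 + 2*x - 9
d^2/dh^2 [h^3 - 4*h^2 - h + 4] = 6*h - 8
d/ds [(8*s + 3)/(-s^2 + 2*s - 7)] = 2*(4*s^2 + 3*s - 31)/(s^4 - 4*s^3 + 18*s^2 - 28*s + 49)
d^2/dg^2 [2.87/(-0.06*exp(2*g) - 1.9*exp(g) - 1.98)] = (-2.87*(0.12*exp(g) + 1.9)*(0.24*exp(g) + 3.8)*exp(g) + (0.6888*exp(g) + 5.453)*(0.06*exp(2*g) + 1.9*exp(g) + 1.98))*exp(g)/(0.06*exp(2*g) + 1.9*exp(g) + 1.98)^3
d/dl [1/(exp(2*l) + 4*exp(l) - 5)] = 2*(-exp(l) - 2)*exp(l)/(exp(2*l) + 4*exp(l) - 5)^2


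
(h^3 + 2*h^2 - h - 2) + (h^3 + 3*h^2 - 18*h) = 2*h^3 + 5*h^2 - 19*h - 2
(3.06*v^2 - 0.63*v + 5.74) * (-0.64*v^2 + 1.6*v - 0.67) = -1.9584*v^4 + 5.2992*v^3 - 6.7318*v^2 + 9.6061*v - 3.8458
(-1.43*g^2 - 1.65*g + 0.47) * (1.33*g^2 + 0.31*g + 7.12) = -1.9019*g^4 - 2.6378*g^3 - 10.068*g^2 - 11.6023*g + 3.3464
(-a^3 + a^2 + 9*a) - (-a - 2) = -a^3 + a^2 + 10*a + 2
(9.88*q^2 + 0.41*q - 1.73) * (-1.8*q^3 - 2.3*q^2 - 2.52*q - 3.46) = -17.784*q^5 - 23.462*q^4 - 22.7266*q^3 - 31.239*q^2 + 2.941*q + 5.9858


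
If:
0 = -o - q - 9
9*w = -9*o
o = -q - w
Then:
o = -9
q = 0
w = 9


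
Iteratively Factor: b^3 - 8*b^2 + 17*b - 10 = (b - 5)*(b^2 - 3*b + 2) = (b - 5)*(b - 2)*(b - 1)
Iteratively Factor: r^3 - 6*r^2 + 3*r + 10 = (r - 2)*(r^2 - 4*r - 5) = (r - 2)*(r + 1)*(r - 5)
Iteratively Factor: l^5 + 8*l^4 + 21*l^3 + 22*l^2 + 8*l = (l)*(l^4 + 8*l^3 + 21*l^2 + 22*l + 8) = l*(l + 1)*(l^3 + 7*l^2 + 14*l + 8) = l*(l + 1)*(l + 2)*(l^2 + 5*l + 4) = l*(l + 1)^2*(l + 2)*(l + 4)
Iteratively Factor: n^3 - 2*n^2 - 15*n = (n - 5)*(n^2 + 3*n) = (n - 5)*(n + 3)*(n)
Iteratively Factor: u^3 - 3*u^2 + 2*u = (u)*(u^2 - 3*u + 2) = u*(u - 2)*(u - 1)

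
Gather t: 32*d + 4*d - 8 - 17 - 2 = 36*d - 27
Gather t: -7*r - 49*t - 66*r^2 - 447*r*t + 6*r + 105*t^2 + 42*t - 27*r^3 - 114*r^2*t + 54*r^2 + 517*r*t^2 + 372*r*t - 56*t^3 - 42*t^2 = -27*r^3 - 12*r^2 - r - 56*t^3 + t^2*(517*r + 63) + t*(-114*r^2 - 75*r - 7)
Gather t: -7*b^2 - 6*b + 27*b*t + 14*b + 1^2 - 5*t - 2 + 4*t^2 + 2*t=-7*b^2 + 8*b + 4*t^2 + t*(27*b - 3) - 1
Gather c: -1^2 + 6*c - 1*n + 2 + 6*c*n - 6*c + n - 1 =6*c*n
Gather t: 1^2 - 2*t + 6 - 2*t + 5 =12 - 4*t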